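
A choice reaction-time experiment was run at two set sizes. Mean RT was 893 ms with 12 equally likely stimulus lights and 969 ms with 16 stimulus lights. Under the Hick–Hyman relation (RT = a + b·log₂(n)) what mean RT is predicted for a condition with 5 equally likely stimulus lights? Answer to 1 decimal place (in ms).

With log₂ n on the abscissa the relation is linear; from the two conditions:
  b = (969 − 893) / (log₂ 16 − log₂ 12) = 76 / (4 − 3.5850) = 183.116 ms/bit
  a = 893 − 183.116 × 3.5850 = 236.536 ms
Then RT(5) = 236.536 + 183.116 × log₂ 5 = 236.536 + 183.116 × 2.3219 ≈ 661.718 ms.

661.7 ms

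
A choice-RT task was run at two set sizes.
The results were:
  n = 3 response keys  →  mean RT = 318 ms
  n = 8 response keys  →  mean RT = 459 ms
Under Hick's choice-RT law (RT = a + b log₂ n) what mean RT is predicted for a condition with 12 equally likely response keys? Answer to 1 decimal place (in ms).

517.3 ms

Fit slope and intercept:
  b = (459 − 318) / (log₂ 8 − log₂ 3) = 141 / (3 − 1.5850) = 99.644 ms/bit
  a = 318 − 99.644 × 1.5850 = 160.068 ms
Then RT(12) = 160.068 + 99.644 × log₂ 12 = 160.068 + 99.644 × 3.5850 ≈ 517.288 ms.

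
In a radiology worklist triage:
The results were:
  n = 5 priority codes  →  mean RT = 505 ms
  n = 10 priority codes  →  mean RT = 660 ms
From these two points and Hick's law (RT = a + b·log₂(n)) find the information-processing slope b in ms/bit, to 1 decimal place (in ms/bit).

b = (RT₂ − RT₁)/(log₂ n₂ − log₂ n₁) = (660 − 505)/(3.3219 − 2.3219) = 155.000 ms/bit.

155.0 ms/bit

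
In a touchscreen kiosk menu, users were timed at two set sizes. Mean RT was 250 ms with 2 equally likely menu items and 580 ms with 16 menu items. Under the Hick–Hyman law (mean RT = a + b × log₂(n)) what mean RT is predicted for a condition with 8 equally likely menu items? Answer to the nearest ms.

470 ms

RT is linear in log₂ n, so two points fix the line:
  b = (580 − 250) / (log₂ 16 − log₂ 2) = 330 / (4 − 1) = 110 ms/bit
  a = 250 − 110 × 1 = 140 ms
Then RT(8) = 140 + 110 × log₂ 8 = 140 + 110 × 3 ≈ 470.000 ms.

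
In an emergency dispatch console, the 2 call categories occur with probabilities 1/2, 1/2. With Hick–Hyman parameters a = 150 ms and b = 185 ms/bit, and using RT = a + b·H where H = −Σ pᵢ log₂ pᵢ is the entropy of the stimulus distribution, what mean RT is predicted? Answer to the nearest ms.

H = −Σ pᵢ log₂ pᵢ = 0.5·1 + 0.5·1 = 1.000 bits.
RT = 150 + 185 × 1.000 = 335.00 ms.

335 ms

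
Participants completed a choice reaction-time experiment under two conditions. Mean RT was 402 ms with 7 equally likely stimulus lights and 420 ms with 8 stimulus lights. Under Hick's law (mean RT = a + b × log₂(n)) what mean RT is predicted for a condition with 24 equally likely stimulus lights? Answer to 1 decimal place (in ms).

568.1 ms

RT is linear in log₂ n, so two points fix the line:
  b = (420 − 402) / (log₂ 8 − log₂ 7) = 18 / (3 − 2.8074) = 93.436 ms/bit
  a = 402 − 93.436 × 2.8074 = 139.692 ms
Then RT(24) = 139.692 + 93.436 × log₂ 24 = 139.692 + 93.436 × 4.5850 ≈ 568.093 ms.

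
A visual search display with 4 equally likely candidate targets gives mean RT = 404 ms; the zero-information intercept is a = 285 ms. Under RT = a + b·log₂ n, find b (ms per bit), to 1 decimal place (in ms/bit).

b = (404 − 285) / log₂(4) = 119 / 2 = 59.500 ms/bit.

59.5 ms/bit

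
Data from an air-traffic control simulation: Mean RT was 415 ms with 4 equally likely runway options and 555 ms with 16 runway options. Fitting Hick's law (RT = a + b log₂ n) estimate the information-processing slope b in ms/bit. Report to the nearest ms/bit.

The slope on a log₂ axis is (555 − 415) / (4 − 2) = 70 ms/bit.

70 ms/bit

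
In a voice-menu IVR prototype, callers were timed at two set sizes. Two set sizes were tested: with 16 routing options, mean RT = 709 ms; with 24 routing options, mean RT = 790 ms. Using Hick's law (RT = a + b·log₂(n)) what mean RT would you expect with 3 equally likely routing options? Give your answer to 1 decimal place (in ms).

374.6 ms

Solve the two-equation system in a and b:
  b = (790 − 709) / (log₂ 24 − log₂ 16) = 81 / (4.5850 − 4) = 138.470 ms/bit
  a = 709 − 138.470 × 4 = 155.118 ms
Then RT(3) = 155.118 + 138.470 × log₂ 3 = 155.118 + 138.470 × 1.5850 ≈ 374.589 ms.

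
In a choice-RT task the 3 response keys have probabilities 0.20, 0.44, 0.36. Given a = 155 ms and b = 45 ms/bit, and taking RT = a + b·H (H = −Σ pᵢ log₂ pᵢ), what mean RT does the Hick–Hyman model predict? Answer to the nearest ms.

H = 0.20·log₂(1/0.20) + 0.44·log₂(1/0.44) + 0.36·log₂(1/0.36) = 1.5161 bits.
RT = 155 + 45 × 1.5161 = 223.23 ms.

223 ms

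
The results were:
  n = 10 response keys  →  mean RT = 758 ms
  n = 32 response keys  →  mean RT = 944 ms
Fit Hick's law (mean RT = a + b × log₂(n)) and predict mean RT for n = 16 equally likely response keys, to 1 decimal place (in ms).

833.2 ms

RT is linear in log₂ n, so two points fix the line:
  b = (944 − 758) / (log₂ 32 − log₂ 10) = 186 / (5 − 3.3219) = 110.841 ms/bit
  a = 758 − 110.841 × 3.3219 = 389.793 ms
Then RT(16) = 389.793 + 110.841 × log₂ 16 = 389.793 + 110.841 × 4 ≈ 833.159 ms.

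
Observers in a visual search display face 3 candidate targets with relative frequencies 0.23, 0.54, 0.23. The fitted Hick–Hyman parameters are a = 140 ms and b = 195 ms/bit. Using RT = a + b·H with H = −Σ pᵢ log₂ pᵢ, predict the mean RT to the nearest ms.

424 ms

Entropy contributions −pᵢ log₂ pᵢ: 0.4877, 0.4800, 0.4877; sum H = 1.4554 bits.
RT = a + bH = 140 + 195·1.4554 = 423.80 ms.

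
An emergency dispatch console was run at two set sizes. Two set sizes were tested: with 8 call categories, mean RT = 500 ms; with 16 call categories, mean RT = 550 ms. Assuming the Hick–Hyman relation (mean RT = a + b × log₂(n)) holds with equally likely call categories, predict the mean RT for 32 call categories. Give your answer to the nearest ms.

Fit slope and intercept:
  b = (550 − 500) / (log₂ 16 − log₂ 8) = 50 / (4 − 3) = 50 ms/bit
  a = 500 − 50 × 3 = 350 ms
Then RT(32) = 350 + 50 × log₂ 32 = 350 + 50 × 5 ≈ 600.000 ms.

600 ms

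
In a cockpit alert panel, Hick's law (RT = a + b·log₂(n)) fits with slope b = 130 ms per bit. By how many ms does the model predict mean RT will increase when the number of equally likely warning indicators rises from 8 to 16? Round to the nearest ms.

130 ms

The intercept a cancels: ΔRT = b·(log₂ n₂ − log₂ n₁) = b·log₂(n₂/n₁).
log₂(16) − log₂(8) = log₂(16/8) = log₂(2) = 1.
ΔRT = 130 × 1.0000 = 130.000 ms.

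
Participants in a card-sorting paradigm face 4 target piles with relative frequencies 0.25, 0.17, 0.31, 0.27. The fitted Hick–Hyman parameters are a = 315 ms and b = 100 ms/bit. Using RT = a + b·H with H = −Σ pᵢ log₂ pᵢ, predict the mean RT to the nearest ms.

H = 0.25·log₂(1/0.25) + 0.17·log₂(1/0.17) + 0.31·log₂(1/0.31) + 0.27·log₂(1/0.27) = 1.9684 bits.
RT = 315 + 100 × 1.9684 = 511.84 ms.

512 ms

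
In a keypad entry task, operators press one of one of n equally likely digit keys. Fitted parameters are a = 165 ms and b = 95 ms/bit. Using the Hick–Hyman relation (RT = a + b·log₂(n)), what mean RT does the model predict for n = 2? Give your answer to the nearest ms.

260 ms

log₂(2) = 1 bits, so RT = 165 + 95 × 1 ≈ 260.000 ms.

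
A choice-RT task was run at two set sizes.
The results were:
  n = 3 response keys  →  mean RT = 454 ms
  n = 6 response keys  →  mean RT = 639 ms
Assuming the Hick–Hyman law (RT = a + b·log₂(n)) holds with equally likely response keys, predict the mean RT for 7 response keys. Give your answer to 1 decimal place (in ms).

680.1 ms

Solve the two-equation system in a and b:
  b = (639 − 454) / (log₂ 6 − log₂ 3) = 185 / (2.5850 − 1.5850) = 185.000 ms/bit
  a = 454 − 185.000 × 1.5850 = 160.782 ms
Then RT(7) = 160.782 + 185.000 × log₂ 7 = 160.782 + 185.000 × 2.8074 ≈ 680.143 ms.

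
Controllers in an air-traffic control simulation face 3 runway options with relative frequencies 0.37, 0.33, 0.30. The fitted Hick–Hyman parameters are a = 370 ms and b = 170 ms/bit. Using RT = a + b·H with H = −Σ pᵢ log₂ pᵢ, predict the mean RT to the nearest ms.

Entropy contributions −pᵢ log₂ pᵢ: 0.5307, 0.5278, 0.5211; sum H = 1.5796 bits.
RT = a + bH = 370 + 170·1.5796 = 638.54 ms.

639 ms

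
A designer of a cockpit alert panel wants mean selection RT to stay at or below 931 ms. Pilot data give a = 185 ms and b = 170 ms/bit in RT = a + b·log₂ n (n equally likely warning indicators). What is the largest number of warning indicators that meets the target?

20

Set 185 + 170·log₂ n ≤ 931 → log₂ n ≤ (931 − 185)/170 = 4.3882.
So n ≤ 2^4.3882 = 20.941; the largest integer n is 20.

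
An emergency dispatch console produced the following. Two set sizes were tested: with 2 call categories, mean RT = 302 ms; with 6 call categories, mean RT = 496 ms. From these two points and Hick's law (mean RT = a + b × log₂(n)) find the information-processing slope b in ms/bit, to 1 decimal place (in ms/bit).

122.4 ms/bit

Slope: b = (496 − 302) / (log₂ 6 − log₂ 2) = 194/1.5850 = 122.400 ms/bit.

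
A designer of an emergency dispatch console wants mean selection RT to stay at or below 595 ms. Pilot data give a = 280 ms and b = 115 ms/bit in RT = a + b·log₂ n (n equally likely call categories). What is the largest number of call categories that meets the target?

6

115·log₂ n ≤ 595 − 280 = 315, giving log₂ n ≤ 2.7391 and n ≤ 6.677. The largest whole number is 6.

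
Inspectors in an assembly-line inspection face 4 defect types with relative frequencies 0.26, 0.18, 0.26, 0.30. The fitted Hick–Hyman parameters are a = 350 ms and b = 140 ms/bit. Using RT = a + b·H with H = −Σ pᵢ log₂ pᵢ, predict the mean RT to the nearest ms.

627 ms

H = 0.26·log₂(1/0.26) + 0.18·log₂(1/0.18) + 0.26·log₂(1/0.26) + 0.30·log₂(1/0.30) = 1.9770 bits.
RT = 350 + 140 × 1.9770 = 626.78 ms.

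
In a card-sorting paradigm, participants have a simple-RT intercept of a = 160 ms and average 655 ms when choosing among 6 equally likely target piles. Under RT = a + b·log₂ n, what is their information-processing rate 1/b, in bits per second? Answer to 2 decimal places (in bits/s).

Choice component = 655 − 160 = 495 ms over log₂(6) = 2.5850 bits.
b = 495 / 2.5850 = 191.492 ms/bit, so 1/b = 5.222 bits/s.

5.22 bits/s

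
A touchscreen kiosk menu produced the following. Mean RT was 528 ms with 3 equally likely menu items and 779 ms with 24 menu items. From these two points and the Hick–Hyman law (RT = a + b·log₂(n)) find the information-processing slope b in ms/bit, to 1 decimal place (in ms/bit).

83.7 ms/bit

b = (RT₂ − RT₁)/(log₂ n₂ − log₂ n₁) = (779 − 528)/(4.5850 − 1.5850) = 83.667 ms/bit.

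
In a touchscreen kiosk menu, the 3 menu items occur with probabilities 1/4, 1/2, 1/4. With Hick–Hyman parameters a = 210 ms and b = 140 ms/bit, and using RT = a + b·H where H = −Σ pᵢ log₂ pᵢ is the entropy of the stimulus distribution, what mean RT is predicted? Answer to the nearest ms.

H = −Σ pᵢ log₂ pᵢ = 0.25·2 + 0.5·1 + 0.25·2 = 1.500 bits.
RT = 210 + 140 × 1.500 = 420.00 ms.

420 ms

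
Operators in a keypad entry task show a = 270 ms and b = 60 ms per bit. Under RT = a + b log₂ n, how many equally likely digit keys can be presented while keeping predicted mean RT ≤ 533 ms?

Information budget: (533 − 270)/60 = 4.3833 bits, so n ≤ 2^4.3833 = 20.870 → at most 20.

20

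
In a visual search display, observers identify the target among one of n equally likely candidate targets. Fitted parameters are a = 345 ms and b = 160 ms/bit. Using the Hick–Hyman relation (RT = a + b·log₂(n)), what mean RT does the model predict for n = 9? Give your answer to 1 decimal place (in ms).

852.2 ms

log₂(9) = 3.1699 bits, so RT = 345 + 160 × 3.1699 ≈ 852.188 ms.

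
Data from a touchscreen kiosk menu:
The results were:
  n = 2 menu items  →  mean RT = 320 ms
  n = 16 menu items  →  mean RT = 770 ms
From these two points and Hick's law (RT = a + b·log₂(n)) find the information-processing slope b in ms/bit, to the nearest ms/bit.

150 ms/bit

b = (RT₂ − RT₁)/(log₂ n₂ − log₂ n₁) = (770 − 320)/(4 − 1) = 150 ms/bit.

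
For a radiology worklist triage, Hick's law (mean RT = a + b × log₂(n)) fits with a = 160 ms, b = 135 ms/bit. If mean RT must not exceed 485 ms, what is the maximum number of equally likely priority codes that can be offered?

Set 160 + 135·log₂ n ≤ 485 → log₂ n ≤ (485 − 160)/135 = 2.4074.
So n ≤ 2^2.4074 = 5.305; the largest integer n is 5.

5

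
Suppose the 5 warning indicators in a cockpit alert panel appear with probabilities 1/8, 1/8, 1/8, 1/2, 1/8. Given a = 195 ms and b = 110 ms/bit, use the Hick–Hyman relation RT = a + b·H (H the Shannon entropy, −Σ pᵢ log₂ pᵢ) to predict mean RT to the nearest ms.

415 ms

H = −Σ pᵢ log₂ pᵢ = 0.125·3 + 0.125·3 + 0.125·3 + 0.5·1 + 0.125·3 = 2.000 bits.
RT = 195 + 110 × 2.000 = 415.00 ms.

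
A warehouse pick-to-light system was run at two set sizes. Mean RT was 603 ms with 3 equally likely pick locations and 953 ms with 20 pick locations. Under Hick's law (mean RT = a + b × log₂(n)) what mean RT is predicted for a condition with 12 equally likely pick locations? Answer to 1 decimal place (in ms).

858.8 ms

RT is linear in log₂ n, so two points fix the line:
  b = (953 − 603) / (log₂ 20 − log₂ 3) = 350 / (4.3219 − 1.5850) = 127.879 ms/bit
  a = 603 − 127.879 × 1.5850 = 400.317 ms
Then RT(12) = 400.317 + 127.879 × log₂ 12 = 400.317 + 127.879 × 3.5850 ≈ 858.758 ms.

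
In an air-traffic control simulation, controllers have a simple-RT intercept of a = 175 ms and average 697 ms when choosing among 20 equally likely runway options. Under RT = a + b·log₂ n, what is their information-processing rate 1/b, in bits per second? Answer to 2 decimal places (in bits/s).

b = (697 − 175)/log₂ 20 = 522/4.3219 = 120.779 ms per bit = 0.12078 s/bit; the reciprocal is 8.280 bits/s.

8.28 bits/s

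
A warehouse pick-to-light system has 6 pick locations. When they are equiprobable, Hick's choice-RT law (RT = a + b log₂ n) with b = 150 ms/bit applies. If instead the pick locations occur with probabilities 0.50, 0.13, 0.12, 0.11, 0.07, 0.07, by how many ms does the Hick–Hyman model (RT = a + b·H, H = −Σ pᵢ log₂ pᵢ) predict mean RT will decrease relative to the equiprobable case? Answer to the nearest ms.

67 ms

The RT saving is b·ΔH. Equiprobable H₀ = log₂(6) = 2.5850 bits; with the given probabilities H = 2.1371 bits.
b·(H₀ − H) = 150 × (2.5850 − 2.1371) = 67.18 ms.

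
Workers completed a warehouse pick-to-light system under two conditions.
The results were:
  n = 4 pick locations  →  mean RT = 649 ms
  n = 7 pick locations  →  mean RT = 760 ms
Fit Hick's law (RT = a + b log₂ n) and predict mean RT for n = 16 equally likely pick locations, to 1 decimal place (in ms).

Solve the two-equation system in a and b:
  b = (760 − 649) / (log₂ 7 − log₂ 4) = 111 / (2.8074 − 2) = 137.486 ms/bit
  a = 649 − 137.486 × 2 = 374.028 ms
Then RT(16) = 374.028 + 137.486 × log₂ 16 = 374.028 + 137.486 × 4 ≈ 923.972 ms.

924.0 ms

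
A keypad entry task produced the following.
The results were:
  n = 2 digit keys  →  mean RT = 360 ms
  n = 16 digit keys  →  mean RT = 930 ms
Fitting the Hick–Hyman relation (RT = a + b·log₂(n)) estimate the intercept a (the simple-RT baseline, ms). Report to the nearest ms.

170 ms

b = (RT₂ − RT₁)/(log₂ n₂ − log₂ n₁) = (930 − 360)/(4 − 1) = 190 ms/bit.
a = RT₁ − b·log₂ n₁ = 360 − 190 × 1 = 170.000 ms.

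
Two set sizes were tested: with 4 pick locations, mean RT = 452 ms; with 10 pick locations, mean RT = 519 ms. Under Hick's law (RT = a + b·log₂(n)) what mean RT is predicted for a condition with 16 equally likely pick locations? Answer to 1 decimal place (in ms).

553.4 ms

With log₂ n on the abscissa the relation is linear; from the two conditions:
  b = (519 − 452) / (log₂ 10 − log₂ 4) = 67 / (3.3219 − 2) = 50.684 ms/bit
  a = 452 − 50.684 × 2 = 350.633 ms
Then RT(16) = 350.633 + 50.684 × log₂ 16 = 350.633 + 50.684 × 4 ≈ 553.367 ms.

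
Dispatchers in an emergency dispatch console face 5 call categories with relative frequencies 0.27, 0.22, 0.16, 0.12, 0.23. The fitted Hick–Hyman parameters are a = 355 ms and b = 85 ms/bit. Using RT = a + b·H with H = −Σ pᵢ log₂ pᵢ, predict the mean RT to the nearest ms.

Entropy contributions −pᵢ log₂ pᵢ: 0.5100, 0.4806, 0.4230, 0.3671, 0.4877; sum H = 2.2683 bits.
RT = a + bH = 355 + 85·2.2683 = 547.81 ms.

548 ms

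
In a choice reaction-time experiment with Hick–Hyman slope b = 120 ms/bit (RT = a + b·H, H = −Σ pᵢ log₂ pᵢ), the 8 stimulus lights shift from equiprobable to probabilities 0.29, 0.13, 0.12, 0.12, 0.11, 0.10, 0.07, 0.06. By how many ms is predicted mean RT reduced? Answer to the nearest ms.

The RT saving is b·ΔH. Equiprobable H₀ = log₂(8) = 3.0000 bits; with the given probabilities H = 2.8293 bits.
b·(H₀ − H) = 120 × (3.0000 − 2.8293) = 20.49 ms.

20 ms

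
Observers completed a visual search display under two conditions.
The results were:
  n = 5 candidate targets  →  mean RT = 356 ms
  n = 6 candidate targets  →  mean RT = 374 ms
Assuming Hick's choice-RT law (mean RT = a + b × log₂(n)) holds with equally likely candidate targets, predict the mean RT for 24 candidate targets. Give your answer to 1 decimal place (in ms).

RT is linear in log₂ n, so two points fix the line:
  b = (374 − 356) / (log₂ 6 − log₂ 5) = 18 / (2.5850 − 2.3219) = 68.432 ms/bit
  a = 356 − 68.432 × 2.3219 = 197.106 ms
Then RT(24) = 197.106 + 68.432 × log₂ 24 = 197.106 + 68.432 × 4.5850 ≈ 510.864 ms.

510.9 ms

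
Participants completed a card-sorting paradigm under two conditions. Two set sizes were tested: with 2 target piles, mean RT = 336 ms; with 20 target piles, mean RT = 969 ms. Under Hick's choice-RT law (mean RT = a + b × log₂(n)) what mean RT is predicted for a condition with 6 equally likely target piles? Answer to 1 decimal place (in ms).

638.0 ms

With log₂ n on the abscissa the relation is linear; from the two conditions:
  b = (969 − 336) / (log₂ 20 − log₂ 2) = 633 / (4.3219 − 1) = 190.552 ms/bit
  a = 336 − 190.552 × 1 = 145.448 ms
Then RT(6) = 145.448 + 190.552 × log₂ 6 = 145.448 + 190.552 × 2.5850 ≈ 638.018 ms.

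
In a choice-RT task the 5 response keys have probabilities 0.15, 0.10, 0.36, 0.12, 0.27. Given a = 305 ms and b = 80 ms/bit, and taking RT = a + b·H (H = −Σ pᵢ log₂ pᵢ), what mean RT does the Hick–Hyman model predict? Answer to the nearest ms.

477 ms

Entropy contributions −pᵢ log₂ pᵢ: 0.4105, 0.3322, 0.5306, 0.3671, 0.5100; sum H = 2.1504 bits.
RT = a + bH = 305 + 80·2.1504 = 477.04 ms.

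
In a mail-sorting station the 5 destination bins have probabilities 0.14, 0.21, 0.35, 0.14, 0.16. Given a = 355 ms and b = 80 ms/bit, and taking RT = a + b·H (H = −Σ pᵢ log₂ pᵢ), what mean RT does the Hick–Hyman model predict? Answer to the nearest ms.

533 ms

Entropy contributions −pᵢ log₂ pᵢ: 0.3971, 0.4728, 0.5301, 0.3971, 0.4230; sum H = 2.2202 bits.
RT = a + bH = 355 + 80·2.2202 = 532.61 ms.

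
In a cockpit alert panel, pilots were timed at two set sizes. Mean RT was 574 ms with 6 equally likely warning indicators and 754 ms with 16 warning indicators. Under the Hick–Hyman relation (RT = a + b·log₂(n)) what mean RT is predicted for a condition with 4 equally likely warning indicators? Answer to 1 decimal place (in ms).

499.6 ms

Solve the two-equation system in a and b:
  b = (754 − 574) / (log₂ 16 − log₂ 6) = 180 / (4 − 2.5850) = 127.205 ms/bit
  a = 574 − 127.205 × 2.5850 = 245.180 ms
Then RT(4) = 245.180 + 127.205 × log₂ 4 = 245.180 + 127.205 × 2 ≈ 499.590 ms.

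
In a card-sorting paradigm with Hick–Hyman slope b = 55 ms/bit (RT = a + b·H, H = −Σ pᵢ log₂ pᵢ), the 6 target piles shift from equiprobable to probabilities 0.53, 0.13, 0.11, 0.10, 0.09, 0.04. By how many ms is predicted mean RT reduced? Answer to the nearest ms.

The RT saving is b·ΔH. Equiprobable H₀ = log₂(6) = 2.5850 bits; with the given probabilities H = 2.0490 bits.
b·(H₀ − H) = 55 × (2.5850 − 2.0490) = 29.48 ms.

29 ms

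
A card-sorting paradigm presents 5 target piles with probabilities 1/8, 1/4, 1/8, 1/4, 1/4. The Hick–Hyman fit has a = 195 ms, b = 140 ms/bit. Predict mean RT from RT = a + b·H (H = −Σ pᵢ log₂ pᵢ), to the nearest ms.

H = −Σ pᵢ log₂ pᵢ = 0.125·3 + 0.25·2 + 0.125·3 + 0.25·2 + 0.25·2 = 2.250 bits.
RT = 195 + 140 × 2.250 = 510.00 ms.

510 ms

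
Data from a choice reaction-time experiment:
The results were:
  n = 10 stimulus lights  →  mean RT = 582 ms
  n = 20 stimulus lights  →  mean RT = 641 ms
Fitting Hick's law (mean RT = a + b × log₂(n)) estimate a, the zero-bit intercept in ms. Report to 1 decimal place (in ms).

b = (RT₂ − RT₁)/(log₂ n₂ − log₂ n₁) = (641 − 582)/(4.3219 − 3.3219) = 59.000 ms/bit.
a = RT₁ − b·log₂ n₁ = 582 − 59.000 × 3.3219 = 386.006 ms.

386.0 ms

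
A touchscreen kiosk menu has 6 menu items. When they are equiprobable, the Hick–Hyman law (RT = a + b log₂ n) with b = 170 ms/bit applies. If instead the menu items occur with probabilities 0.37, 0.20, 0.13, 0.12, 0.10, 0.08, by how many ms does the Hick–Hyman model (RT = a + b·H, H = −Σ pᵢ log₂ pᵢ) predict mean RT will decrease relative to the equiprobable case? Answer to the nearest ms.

37 ms

Equiprobable entropy H₀ = log₂ 6 = 2.5850 bits.
Skewed entropy H = −Σ pᵢ log₂ pᵢ = 2.3685 bits.
ΔRT = b·(H₀ − H) = 170 × 0.2164 = 36.79 ms.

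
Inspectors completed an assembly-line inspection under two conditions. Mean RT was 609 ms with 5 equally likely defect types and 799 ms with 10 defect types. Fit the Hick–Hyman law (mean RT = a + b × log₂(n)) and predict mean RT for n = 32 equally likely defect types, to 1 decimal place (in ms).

With log₂ n on the abscissa the relation is linear; from the two conditions:
  b = (799 − 609) / (log₂ 10 − log₂ 5) = 190 / (3.3219 − 2.3219) = 190.000 ms/bit
  a = 609 − 190.000 × 2.3219 = 167.834 ms
Then RT(32) = 167.834 + 190.000 × log₂ 32 = 167.834 + 190.000 × 5 ≈ 1117.834 ms.

1117.8 ms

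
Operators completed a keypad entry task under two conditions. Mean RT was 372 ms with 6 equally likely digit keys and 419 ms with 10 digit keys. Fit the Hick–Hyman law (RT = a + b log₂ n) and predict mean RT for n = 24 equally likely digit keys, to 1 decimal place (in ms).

499.6 ms

RT is linear in log₂ n, so two points fix the line:
  b = (419 − 372) / (log₂ 10 − log₂ 6) = 47 / (3.3219 − 2.5850) = 63.775 ms/bit
  a = 372 − 63.775 × 2.5850 = 207.144 ms
Then RT(24) = 207.144 + 63.775 × log₂ 24 = 207.144 + 63.775 × 4.5850 ≈ 499.550 ms.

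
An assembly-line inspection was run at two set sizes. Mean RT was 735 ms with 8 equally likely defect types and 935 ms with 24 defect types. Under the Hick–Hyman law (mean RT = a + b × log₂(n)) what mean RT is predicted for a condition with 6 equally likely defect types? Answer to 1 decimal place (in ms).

682.6 ms

Solve the two-equation system in a and b:
  b = (935 − 735) / (log₂ 24 − log₂ 8) = 200 / (4.5850 − 3) = 126.186 ms/bit
  a = 735 − 126.186 × 3 = 356.442 ms
Then RT(6) = 356.442 + 126.186 × log₂ 6 = 356.442 + 126.186 × 2.5850 ≈ 682.628 ms.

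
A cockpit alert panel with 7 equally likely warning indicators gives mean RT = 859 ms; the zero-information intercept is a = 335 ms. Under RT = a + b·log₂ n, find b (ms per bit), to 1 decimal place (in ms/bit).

7 alternatives carry log₂ 7 = 2.8074 bits; the choice cost is 859 − 335 = 524 ms, so b = 524/2.8074 = 186.653 ms/bit.

186.7 ms/bit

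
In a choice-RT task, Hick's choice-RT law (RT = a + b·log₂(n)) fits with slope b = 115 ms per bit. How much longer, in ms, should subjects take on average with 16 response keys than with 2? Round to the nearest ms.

ΔRT = (a + b log₂ n₂) − (a + b log₂ n₁) = b·(log₂ n₂ − log₂ n₁).
log₂(16) − log₂(2) = log₂(16/2) = log₂(8) = 3.
ΔRT = 115 × 3.0000 = 345.000 ms.

345 ms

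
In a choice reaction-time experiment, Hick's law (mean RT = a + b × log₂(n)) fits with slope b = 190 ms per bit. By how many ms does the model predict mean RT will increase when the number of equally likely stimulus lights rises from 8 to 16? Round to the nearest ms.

Only the slope matters, since a is common to both: ΔRT = b·log₂(n₂/n₁).
log₂(16) − log₂(8) = log₂(16/8) = log₂(2) = 1.
ΔRT = 190 × 1.0000 = 190.000 ms.

190 ms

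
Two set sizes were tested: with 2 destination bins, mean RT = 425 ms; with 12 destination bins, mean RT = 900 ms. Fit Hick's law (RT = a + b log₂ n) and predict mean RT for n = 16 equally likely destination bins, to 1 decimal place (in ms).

976.3 ms

With log₂ n on the abscissa the relation is linear; from the two conditions:
  b = (900 − 425) / (log₂ 12 − log₂ 2) = 475 / (3.5850 − 1) = 183.755 ms/bit
  a = 425 − 183.755 × 1 = 241.245 ms
Then RT(16) = 241.245 + 183.755 × log₂ 16 = 241.245 + 183.755 × 4 ≈ 976.265 ms.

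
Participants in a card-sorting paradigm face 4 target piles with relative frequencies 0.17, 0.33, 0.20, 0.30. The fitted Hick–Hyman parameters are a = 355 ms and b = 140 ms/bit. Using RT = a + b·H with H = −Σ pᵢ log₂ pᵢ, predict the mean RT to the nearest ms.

Entropy contributions −pᵢ log₂ pᵢ: 0.4346, 0.5278, 0.4644, 0.5211; sum H = 1.9479 bits.
RT = a + bH = 355 + 140·1.9479 = 627.70 ms.

628 ms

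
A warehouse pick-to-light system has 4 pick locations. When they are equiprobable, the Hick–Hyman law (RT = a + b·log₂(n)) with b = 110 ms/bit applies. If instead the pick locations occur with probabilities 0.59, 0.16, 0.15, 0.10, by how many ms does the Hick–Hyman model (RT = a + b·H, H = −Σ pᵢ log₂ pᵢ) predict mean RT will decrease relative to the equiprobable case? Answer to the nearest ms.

Equiprobable entropy H₀ = log₂ 4 = 2.0000 bits.
Skewed entropy H = −Σ pᵢ log₂ pᵢ = 1.6149 bits.
ΔRT = b·(H₀ − H) = 110 × 0.3851 = 42.36 ms.

42 ms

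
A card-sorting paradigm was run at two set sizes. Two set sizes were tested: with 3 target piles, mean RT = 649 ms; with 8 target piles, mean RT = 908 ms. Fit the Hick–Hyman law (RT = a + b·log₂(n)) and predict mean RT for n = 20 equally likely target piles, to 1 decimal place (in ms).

Solve the two-equation system in a and b:
  b = (908 − 649) / (log₂ 8 − log₂ 3) = 259 / (3 − 1.5850) = 183.034 ms/bit
  a = 649 − 183.034 × 1.5850 = 358.898 ms
Then RT(20) = 358.898 + 183.034 × log₂ 20 = 358.898 + 183.034 × 4.3219 ≈ 1149.958 ms.

1150.0 ms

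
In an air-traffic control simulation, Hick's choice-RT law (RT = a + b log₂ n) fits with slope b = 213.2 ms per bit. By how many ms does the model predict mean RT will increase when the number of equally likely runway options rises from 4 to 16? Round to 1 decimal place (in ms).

Only the slope matters, since a is common to both: ΔRT = b·log₂(n₂/n₁).
log₂(16) − log₂(4) = log₂(16/4) = log₂(4) = 2.
ΔRT = 213.2 × 2.0000 = 426.400 ms.

426.4 ms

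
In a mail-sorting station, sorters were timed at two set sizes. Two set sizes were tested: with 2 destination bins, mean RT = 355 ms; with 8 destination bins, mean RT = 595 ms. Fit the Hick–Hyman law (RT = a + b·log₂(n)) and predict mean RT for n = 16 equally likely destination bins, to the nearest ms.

RT is linear in log₂ n, so two points fix the line:
  b = (595 − 355) / (log₂ 8 − log₂ 2) = 240 / (3 − 1) = 120 ms/bit
  a = 355 − 120 × 1 = 235 ms
Then RT(16) = 235 + 120 × log₂ 16 = 235 + 120 × 4 ≈ 715.000 ms.

715 ms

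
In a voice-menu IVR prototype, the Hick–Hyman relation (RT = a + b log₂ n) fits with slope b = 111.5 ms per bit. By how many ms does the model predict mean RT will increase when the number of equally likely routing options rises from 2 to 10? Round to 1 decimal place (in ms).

258.9 ms

Only the slope matters, since a is common to both: ΔRT = b·log₂(n₂/n₁).
log₂(10) − log₂(2) = 3.3219 − 1 = 2.3219.
ΔRT = 111.5 × 2.3219 = 258.895 ms.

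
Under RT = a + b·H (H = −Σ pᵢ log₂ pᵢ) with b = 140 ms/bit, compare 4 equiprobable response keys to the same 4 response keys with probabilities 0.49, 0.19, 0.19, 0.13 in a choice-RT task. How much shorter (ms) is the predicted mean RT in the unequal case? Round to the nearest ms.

Equiprobable entropy H₀ = log₂ 4 = 2.0000 bits.
Skewed entropy H = −Σ pᵢ log₂ pᵢ = 1.7974 bits.
ΔRT = b·(H₀ − H) = 140 × 0.2026 = 28.37 ms.

28 ms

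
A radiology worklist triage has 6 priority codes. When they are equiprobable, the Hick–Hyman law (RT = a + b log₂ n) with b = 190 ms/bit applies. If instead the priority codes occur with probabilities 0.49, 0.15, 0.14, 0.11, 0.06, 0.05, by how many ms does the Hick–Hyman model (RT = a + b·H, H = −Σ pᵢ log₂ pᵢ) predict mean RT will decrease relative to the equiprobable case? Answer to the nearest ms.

The RT saving is b·ΔH. Equiprobable H₀ = log₂(6) = 2.5850 bits; with the given probabilities H = 2.1219 bits.
b·(H₀ − H) = 190 × (2.5850 − 2.1219) = 87.99 ms.

88 ms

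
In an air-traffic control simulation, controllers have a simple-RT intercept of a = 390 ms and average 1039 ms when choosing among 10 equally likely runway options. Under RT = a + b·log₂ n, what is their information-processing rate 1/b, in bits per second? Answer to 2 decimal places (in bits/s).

5.12 bits/s

b = (1039 − 390)/log₂ 10 = 649/3.3219 = 195.368 ms per bit = 0.19537 s/bit; the reciprocal is 5.119 bits/s.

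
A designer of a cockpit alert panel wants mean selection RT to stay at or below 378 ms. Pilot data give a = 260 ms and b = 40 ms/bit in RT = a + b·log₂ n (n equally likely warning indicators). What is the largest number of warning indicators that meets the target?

40·log₂ n ≤ 378 − 260 = 118, giving log₂ n ≤ 2.9500 and n ≤ 7.727. The largest whole number is 7.

7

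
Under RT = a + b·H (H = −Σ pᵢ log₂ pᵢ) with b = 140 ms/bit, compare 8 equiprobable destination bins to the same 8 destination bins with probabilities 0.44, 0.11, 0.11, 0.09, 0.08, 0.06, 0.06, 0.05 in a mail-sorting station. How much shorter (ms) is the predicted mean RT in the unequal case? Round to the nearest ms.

The RT saving is b·ΔH. Equiprobable H₀ = log₂(8) = 3.0000 bits; with the given probabilities H = 2.5290 bits.
b·(H₀ − H) = 140 × (3.0000 − 2.5290) = 65.93 ms.

66 ms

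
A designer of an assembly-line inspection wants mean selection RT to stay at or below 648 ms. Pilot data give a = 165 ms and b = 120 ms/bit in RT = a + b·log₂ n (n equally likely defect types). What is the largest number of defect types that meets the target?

Information budget: (648 − 165)/120 = 4.0250 bits, so n ≤ 2^4.0250 = 16.280 → at most 16.

16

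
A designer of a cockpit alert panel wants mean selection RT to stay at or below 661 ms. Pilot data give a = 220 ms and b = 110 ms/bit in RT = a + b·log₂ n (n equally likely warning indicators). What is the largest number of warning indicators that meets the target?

16

Information budget: (661 − 220)/110 = 4.0091 bits, so n ≤ 2^4.0091 = 16.101 → at most 16.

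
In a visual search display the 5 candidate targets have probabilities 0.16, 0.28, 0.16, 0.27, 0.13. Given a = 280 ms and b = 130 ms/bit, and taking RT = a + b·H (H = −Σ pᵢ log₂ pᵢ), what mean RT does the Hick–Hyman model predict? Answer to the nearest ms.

573 ms

H = 0.16·log₂(1/0.16) + 0.28·log₂(1/0.28) + 0.16·log₂(1/0.16) + 0.27·log₂(1/0.27) + 0.13·log₂(1/0.13) = 2.2529 bits.
RT = 280 + 130 × 2.2529 = 572.88 ms.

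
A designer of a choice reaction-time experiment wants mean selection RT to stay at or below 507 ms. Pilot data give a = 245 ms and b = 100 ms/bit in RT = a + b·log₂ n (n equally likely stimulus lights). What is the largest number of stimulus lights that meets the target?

6

Set 245 + 100·log₂ n ≤ 507 → log₂ n ≤ (507 − 245)/100 = 2.6200.
So n ≤ 2^2.6200 = 6.148; the largest integer n is 6.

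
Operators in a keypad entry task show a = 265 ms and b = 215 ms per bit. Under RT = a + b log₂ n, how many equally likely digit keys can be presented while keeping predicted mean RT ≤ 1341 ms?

215·log₂ n ≤ 1341 − 265 = 1076, giving log₂ n ≤ 5.0047 and n ≤ 32.103. The largest whole number is 32.

32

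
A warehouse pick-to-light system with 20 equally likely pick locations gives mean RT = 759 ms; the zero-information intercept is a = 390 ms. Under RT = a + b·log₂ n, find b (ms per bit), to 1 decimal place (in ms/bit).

85.4 ms/bit

log₂(20) = 4.3219 bits.
b = (RT − a)/log₂ n = (759 − 390) / 4.3219 = 85.379 ms/bit.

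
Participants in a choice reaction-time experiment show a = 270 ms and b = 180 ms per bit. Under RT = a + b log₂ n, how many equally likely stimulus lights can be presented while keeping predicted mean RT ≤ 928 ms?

12

Set 270 + 180·log₂ n ≤ 928 → log₂ n ≤ (928 − 270)/180 = 3.6556.
So n ≤ 2^3.6556 = 12.602; the largest integer n is 12.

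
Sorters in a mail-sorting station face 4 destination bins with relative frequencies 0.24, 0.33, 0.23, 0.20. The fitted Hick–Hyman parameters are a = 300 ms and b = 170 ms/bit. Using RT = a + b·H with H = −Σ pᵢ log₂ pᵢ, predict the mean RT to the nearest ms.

636 ms

Entropy contributions −pᵢ log₂ pᵢ: 0.4941, 0.5278, 0.4877, 0.4644; sum H = 1.9740 bits.
RT = a + bH = 300 + 170·1.9740 = 635.58 ms.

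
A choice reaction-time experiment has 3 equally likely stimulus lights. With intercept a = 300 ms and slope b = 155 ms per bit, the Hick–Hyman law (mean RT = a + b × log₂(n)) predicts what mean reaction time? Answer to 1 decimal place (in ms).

545.7 ms

log₂(3) = 1.5850 bits, so RT = 300 + 155 × 1.5850 ≈ 545.669 ms.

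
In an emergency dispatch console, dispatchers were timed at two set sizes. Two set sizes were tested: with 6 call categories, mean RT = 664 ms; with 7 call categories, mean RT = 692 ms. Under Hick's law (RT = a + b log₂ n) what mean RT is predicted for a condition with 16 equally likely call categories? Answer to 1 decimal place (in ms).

842.2 ms

Fit slope and intercept:
  b = (692 − 664) / (log₂ 7 − log₂ 6) = 28 / (2.8074 − 2.5850) = 125.904 ms/bit
  a = 664 − 125.904 × 2.5850 = 338.544 ms
Then RT(16) = 338.544 + 125.904 × log₂ 16 = 338.544 + 125.904 × 4 ≈ 842.158 ms.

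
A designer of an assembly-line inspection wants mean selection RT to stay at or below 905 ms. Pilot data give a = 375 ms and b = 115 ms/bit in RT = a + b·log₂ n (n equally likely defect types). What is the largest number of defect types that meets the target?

24

115·log₂ n ≤ 905 − 375 = 530, giving log₂ n ≤ 4.6087 and n ≤ 24.398. The largest whole number is 24.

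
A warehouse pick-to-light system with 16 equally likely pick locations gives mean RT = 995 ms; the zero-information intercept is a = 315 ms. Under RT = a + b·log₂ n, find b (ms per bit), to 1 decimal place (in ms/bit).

170.0 ms/bit

b = (995 − 315) / log₂(16) = 680 / 4 = 170.000 ms/bit.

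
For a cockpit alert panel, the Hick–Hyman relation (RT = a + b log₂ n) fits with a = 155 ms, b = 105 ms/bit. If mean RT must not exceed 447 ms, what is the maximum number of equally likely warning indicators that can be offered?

6

105·log₂ n ≤ 447 − 155 = 292, giving log₂ n ≤ 2.7810 and n ≤ 6.873. The largest whole number is 6.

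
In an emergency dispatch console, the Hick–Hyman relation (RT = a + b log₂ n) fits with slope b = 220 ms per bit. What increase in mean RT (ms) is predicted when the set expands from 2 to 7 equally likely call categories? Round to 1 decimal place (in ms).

The intercept a cancels: ΔRT = b·(log₂ n₂ − log₂ n₁) = b·log₂(n₂/n₁).
log₂(7) − log₂(2) = 2.8074 − 1 = 1.8074.
ΔRT = 220 × 1.8074 = 397.618 ms.

397.6 ms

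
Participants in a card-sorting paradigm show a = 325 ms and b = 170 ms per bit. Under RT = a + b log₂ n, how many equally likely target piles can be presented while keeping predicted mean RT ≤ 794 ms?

170·log₂ n ≤ 794 − 325 = 469, giving log₂ n ≤ 2.7588 and n ≤ 6.768. The largest whole number is 6.

6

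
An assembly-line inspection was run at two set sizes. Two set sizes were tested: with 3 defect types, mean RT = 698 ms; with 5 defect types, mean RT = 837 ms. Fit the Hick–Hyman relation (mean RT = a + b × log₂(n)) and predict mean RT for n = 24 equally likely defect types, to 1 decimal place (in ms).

Solve the two-equation system in a and b:
  b = (837 − 698) / (log₂ 5 − log₂ 3) = 139 / (2.3219 − 1.5850) = 188.611 ms/bit
  a = 698 − 188.611 × 1.5850 = 399.058 ms
Then RT(24) = 399.058 + 188.611 × log₂ 24 = 399.058 + 188.611 × 4.5850 ≈ 1263.834 ms.

1263.8 ms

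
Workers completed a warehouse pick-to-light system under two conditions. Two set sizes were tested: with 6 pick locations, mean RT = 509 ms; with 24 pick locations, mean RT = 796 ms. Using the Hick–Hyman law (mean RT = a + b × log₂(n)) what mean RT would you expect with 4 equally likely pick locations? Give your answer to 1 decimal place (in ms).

With log₂ n on the abscissa the relation is linear; from the two conditions:
  b = (796 − 509) / (log₂ 24 − log₂ 6) = 287 / (4.5850 − 2.5850) = 143.500 ms/bit
  a = 509 − 143.500 × 2.5850 = 138.058 ms
Then RT(4) = 138.058 + 143.500 × log₂ 4 = 138.058 + 143.500 × 2 ≈ 425.058 ms.

425.1 ms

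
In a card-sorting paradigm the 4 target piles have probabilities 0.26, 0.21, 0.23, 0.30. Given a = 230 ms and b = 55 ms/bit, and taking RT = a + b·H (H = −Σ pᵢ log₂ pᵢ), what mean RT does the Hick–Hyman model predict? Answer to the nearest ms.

339 ms

Entropy contributions −pᵢ log₂ pᵢ: 0.5053, 0.4728, 0.4877, 0.5211; sum H = 1.9869 bits.
RT = a + bH = 230 + 55·1.9869 = 339.28 ms.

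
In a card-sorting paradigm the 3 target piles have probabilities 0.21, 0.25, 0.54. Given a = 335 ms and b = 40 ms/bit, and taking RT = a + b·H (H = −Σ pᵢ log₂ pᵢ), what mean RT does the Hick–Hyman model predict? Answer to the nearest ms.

393 ms

H = 0.21·log₂(1/0.21) + 0.25·log₂(1/0.25) + 0.54·log₂(1/0.54) = 1.4529 bits.
RT = 335 + 40 × 1.4529 = 393.11 ms.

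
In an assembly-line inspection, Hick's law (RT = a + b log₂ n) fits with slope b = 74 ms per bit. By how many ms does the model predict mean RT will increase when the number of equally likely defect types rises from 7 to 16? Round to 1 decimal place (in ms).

88.3 ms

The intercept a cancels: ΔRT = b·(log₂ n₂ − log₂ n₁) = b·log₂(n₂/n₁).
log₂(16) − log₂(7) = 4 − 2.8074 = 1.1926.
ΔRT = 74 × 1.1926 = 88.256 ms.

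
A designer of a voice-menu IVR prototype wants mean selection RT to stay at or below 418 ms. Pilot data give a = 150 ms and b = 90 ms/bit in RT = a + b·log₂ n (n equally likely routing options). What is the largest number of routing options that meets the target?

Information budget: (418 − 150)/90 = 2.9778 bits, so n ≤ 2^2.9778 = 7.878 → at most 7.

7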